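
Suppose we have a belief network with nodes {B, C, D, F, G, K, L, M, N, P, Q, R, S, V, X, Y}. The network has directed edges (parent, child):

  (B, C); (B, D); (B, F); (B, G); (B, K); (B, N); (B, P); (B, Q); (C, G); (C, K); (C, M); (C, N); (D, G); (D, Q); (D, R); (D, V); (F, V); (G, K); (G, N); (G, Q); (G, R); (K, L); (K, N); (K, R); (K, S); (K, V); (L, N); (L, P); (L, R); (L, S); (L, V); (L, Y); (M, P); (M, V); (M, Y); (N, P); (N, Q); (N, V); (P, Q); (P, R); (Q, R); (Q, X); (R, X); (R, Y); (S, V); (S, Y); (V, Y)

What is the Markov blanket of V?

The Markov blanket of a node is its parents, its children, and the other parents of its children.
Ch(V) = {Y}.
V's parents: D, F, K, L, M, N, S.
Other parents of V's children:
  Y's other parents are L, M, R, S.
So the Markov blanket of V is {D, F, K, L, M, N, R, S, Y}.

{D, F, K, L, M, N, R, S, Y}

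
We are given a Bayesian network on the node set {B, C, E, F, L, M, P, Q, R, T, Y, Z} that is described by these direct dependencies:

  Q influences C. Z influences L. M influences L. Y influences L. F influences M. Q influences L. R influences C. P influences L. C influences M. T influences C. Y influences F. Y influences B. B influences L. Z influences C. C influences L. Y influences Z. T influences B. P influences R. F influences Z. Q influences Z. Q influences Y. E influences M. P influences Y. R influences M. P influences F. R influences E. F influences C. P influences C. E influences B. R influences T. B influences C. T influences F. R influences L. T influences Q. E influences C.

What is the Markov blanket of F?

By definition, MB(F) is built from F's parents, F's children, and the co-parents of F.
Ch(F) = {C, M, Z}.
Pa(F) = {P, T, Y}.
Co-parents of F (other parents of its children):
  parents(Z) \ {F} = {Q, Y}.
  C's other parents are B, E, P, Q, R, T, Z.
  M also has parents C, E, R.
Union: {P, T, Y} ∪ {C, M, Z} ∪ {B, C, E, P, Q, R, T, Y, Z} = {B, C, E, M, P, Q, R, T, Y, Z}.

{B, C, E, M, P, Q, R, T, Y, Z}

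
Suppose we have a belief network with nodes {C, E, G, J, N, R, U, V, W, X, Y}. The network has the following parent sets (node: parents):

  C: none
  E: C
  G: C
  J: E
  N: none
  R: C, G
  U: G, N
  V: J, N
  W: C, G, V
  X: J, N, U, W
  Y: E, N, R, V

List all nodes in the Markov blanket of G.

By definition, MB(G) is built from G's parents, G's children, and the co-parents of G.
G's parents: C.
Ch(G) = {R, U, W}.
Co-parents of G (other parents of its children):
  R: C
  U: N
  W: C, V
MB(G) = {C, N, R, U, V, W}.

{C, N, R, U, V, W}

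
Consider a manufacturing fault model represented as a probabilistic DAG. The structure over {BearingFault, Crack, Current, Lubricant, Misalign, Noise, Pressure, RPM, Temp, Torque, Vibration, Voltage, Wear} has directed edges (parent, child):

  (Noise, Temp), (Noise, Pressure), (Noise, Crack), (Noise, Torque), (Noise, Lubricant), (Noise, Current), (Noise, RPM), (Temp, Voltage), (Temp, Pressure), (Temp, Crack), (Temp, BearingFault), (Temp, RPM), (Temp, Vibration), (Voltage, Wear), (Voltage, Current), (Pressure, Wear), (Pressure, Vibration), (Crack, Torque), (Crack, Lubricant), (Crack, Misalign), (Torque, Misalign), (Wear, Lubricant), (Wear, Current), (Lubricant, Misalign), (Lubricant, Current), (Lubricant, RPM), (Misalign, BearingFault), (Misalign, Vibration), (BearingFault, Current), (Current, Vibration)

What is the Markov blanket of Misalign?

A node's Markov blanket = Pa ∪ Ch ∪ (parents of Ch other than the node itself).
Misalign's parents: Crack, Lubricant, Torque.
Misalign's children: BearingFault, Vibration.
Other parents of Misalign's children:
  parents(BearingFault) \ {Misalign} = {Temp}.
  parents(Vibration) \ {Misalign} = {Current, Pressure, Temp}.
MB(Misalign) = {BearingFault, Crack, Current, Lubricant, Pressure, Temp, Torque, Vibration}.

{BearingFault, Crack, Current, Lubricant, Pressure, Temp, Torque, Vibration}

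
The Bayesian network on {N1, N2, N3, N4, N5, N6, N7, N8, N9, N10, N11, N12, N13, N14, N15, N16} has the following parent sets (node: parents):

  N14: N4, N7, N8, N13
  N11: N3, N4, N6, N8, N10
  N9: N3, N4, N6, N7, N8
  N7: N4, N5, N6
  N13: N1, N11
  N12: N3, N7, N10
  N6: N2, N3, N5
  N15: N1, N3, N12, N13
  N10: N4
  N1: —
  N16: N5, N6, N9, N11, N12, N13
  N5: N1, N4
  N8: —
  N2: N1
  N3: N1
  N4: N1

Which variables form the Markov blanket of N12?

{N1, N3, N5, N6, N7, N9, N10, N11, N13, N15, N16}

Recall MB(v) = parents ∪ children ∪ spouses, where spouses are the other parents of v's children.
Pa(N12) = {N3, N7, N10}.
Children of N12: N15, N16.
For each child, the remaining parents (spouses of N12):
  parents(N15) \ {N12} = {N1, N3, N13}.
  N16's other parents are N5, N6, N9, N11, N13.
Union: {N3, N7, N10} ∪ {N15, N16} ∪ {N1, N3, N5, N6, N9, N11, N13} = {N1, N3, N5, N6, N7, N9, N10, N11, N13, N15, N16}.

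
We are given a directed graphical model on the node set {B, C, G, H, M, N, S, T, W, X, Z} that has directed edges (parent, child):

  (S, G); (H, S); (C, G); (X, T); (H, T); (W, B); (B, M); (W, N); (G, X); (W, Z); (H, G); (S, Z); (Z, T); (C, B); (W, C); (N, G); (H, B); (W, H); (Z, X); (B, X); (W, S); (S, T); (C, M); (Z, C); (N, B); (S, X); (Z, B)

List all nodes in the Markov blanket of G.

{B, C, H, N, S, X, Z}

Parents of G: C, H, N, S.
Children of G: X.
Co-parents of G (other parents of its children):
  X also has parents B, S, Z.
Taking the union gives {B, C, H, N, S, X, Z}.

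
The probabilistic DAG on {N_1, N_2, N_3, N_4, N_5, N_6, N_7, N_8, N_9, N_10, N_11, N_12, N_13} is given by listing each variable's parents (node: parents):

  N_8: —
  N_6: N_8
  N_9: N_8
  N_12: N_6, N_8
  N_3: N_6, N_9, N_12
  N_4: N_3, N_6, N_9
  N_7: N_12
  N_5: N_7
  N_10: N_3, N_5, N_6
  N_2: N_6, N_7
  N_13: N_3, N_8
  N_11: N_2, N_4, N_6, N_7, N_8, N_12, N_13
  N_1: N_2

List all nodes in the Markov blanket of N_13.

N_13's children: N_11.
Pa(N_13) = {N_3, N_8}.
Parents of each child, excluding N_13:
  parents(N_11) \ {N_13} = {N_2, N_4, N_6, N_7, N_8, N_12}.
MB(N_13) = {N_2, N_3, N_4, N_6, N_7, N_8, N_11, N_12}.

{N_2, N_3, N_4, N_6, N_7, N_8, N_11, N_12}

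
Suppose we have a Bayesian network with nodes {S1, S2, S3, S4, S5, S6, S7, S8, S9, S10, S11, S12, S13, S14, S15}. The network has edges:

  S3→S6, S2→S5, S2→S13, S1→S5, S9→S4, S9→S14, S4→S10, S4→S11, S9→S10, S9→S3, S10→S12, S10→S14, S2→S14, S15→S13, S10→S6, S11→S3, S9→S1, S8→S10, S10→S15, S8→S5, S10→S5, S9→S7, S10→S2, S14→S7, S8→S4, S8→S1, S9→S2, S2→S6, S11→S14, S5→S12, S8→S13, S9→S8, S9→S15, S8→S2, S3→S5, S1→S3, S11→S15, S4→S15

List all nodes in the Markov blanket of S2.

{S1, S3, S5, S6, S8, S9, S10, S11, S13, S14, S15}

S2's children: S5, S6, S13, S14.
Pa(S2) = {S8, S9, S10}.
Co-parents of S2 (other parents of its children):
  S6 also has parents S3, S10.
  parents(S14) \ {S2} = {S9, S10, S11}.
  S13 also has parents S8, S15.
  S5's other parents are S1, S3, S8, S10.
Taking the union gives {S1, S3, S5, S6, S8, S9, S10, S11, S13, S14, S15}.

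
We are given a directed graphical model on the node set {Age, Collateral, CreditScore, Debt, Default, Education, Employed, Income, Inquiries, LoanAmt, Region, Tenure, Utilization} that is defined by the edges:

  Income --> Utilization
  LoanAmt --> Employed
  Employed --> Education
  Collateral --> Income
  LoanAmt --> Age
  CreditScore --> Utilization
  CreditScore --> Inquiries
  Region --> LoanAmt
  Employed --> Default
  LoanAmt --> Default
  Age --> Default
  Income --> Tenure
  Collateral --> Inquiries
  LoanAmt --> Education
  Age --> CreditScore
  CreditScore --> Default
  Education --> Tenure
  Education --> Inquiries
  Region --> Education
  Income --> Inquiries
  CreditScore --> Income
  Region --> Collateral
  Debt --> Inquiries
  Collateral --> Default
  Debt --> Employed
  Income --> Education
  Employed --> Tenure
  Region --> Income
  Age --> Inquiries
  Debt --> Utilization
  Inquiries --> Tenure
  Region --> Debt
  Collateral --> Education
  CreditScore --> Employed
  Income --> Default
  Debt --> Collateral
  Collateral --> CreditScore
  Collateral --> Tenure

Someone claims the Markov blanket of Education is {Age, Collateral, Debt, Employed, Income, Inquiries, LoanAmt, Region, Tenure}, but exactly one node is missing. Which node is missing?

CreditScore

By definition, MB(Education) is built from Education's parents, Education's children, and the co-parents of Education.
Ch(Education) = {Inquiries, Tenure}.
Education's parents: Collateral, Employed, Income, LoanAmt, Region.
Co-parents of Education (other parents of its children):
  Inquiries: Age, Collateral, CreditScore, Debt, Income
  Tenure: Collateral, Employed, Income, Inquiries
MB(Education) = {Age, Collateral, CreditScore, Debt, Employed, Income, Inquiries, LoanAmt, Region, Tenure}.
Comparing with the claimed set, CreditScore is missing.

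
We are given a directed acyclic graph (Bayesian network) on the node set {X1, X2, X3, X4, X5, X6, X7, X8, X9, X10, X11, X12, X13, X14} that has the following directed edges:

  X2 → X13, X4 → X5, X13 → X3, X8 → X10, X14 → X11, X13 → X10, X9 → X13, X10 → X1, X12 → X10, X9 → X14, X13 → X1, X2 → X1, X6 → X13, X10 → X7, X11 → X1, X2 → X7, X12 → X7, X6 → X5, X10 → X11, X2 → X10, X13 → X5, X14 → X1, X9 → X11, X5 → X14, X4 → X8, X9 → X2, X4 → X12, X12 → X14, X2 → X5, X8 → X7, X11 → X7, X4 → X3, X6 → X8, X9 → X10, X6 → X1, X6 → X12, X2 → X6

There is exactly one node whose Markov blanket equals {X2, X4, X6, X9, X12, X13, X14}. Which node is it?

The target node must have every member of {X2, X4, X6, X9, X12, X13, X14} as a parent, child, or co-parent, and no others.
Parents of X5: X2, X4, X6, X13; children: X14; co-parents: X9, X12.
These exactly cover the given set, so the node is X5.

X5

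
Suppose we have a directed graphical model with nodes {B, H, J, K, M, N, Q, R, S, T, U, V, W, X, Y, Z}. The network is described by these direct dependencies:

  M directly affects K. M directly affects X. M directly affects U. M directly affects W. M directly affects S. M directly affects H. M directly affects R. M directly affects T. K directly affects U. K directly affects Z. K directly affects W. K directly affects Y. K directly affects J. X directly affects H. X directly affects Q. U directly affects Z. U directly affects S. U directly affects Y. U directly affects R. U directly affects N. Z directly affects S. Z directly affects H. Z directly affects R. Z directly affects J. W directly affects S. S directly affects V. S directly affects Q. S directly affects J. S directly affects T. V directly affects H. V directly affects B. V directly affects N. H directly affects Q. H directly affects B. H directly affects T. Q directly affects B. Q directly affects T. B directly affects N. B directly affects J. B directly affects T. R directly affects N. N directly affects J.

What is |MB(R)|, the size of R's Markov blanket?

6

Recall MB(v) = parents ∪ children ∪ spouses, where spouses are the other parents of v's children.
Parents of R: M, U, Z.
R's children: N.
Parents of each child, excluding R:
  N: B, U, V
MB(R) = {B, M, N, U, V, Z}, which has 6 nodes.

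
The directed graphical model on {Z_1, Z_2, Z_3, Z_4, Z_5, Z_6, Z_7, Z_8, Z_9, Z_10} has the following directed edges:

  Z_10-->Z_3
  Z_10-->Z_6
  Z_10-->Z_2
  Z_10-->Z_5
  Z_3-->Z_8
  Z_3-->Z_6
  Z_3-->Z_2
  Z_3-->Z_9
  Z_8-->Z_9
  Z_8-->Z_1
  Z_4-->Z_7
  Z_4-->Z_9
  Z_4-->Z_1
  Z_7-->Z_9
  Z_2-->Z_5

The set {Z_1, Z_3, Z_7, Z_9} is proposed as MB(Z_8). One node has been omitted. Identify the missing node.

The Markov blanket of a node is its parents, its children, and the other parents of its children.
Ch(Z_8) = {Z_1, Z_9}.
Z_8's parents: Z_3.
Co-parents of Z_8 (other parents of its children):
  parents(Z_9) \ {Z_8} = {Z_3, Z_4, Z_7}.
  Z_1's other parent is Z_4.
MB(Z_8) = {Z_1, Z_3, Z_4, Z_7, Z_9}.
Comparing with the claimed set, Z_4 is missing.

Z_4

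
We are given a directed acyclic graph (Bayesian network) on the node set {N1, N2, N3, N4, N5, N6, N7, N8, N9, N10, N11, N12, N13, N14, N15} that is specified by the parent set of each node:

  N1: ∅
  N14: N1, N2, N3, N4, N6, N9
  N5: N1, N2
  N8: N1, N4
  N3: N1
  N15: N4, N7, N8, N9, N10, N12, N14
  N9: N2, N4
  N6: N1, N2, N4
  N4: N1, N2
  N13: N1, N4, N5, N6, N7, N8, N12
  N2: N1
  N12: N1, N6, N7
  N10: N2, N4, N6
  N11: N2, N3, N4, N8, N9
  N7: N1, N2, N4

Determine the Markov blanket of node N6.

{N1, N2, N3, N4, N5, N7, N8, N9, N10, N12, N13, N14}

The Markov blanket of a node is its parents, its children, and the other parents of its children.
Pa(N6) = {N1, N2, N4}.
Ch(N6) = {N10, N12, N13, N14}.
Parents of each child, excluding N6:
  N10's other parents are N2, N4.
  parents(N12) \ {N6} = {N1, N7}.
  N13 also has parents N1, N4, N5, N7, N8, N12.
  parents(N14) \ {N6} = {N1, N2, N3, N4, N9}.
Taking the union gives {N1, N2, N3, N4, N5, N7, N8, N9, N10, N12, N13, N14}.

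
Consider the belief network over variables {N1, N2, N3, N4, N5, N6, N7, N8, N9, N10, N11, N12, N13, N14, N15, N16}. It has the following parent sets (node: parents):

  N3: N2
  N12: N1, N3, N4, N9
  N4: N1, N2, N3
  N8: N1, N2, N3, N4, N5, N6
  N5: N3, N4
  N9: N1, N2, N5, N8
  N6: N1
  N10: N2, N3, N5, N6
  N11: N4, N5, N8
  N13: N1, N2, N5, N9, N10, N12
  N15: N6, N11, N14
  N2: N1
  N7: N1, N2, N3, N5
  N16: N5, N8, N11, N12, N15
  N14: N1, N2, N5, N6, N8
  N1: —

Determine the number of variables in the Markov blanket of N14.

A node's Markov blanket = Pa ∪ Ch ∪ (parents of Ch other than the node itself).
Pa(N14) = {N1, N2, N5, N6, N8}.
Children of N14: N15.
Co-parents of N14 (other parents of its children):
  N15 also has parents N6, N11.
MB(N14) = {N1, N2, N5, N6, N8, N11, N15}, which has 7 nodes.

7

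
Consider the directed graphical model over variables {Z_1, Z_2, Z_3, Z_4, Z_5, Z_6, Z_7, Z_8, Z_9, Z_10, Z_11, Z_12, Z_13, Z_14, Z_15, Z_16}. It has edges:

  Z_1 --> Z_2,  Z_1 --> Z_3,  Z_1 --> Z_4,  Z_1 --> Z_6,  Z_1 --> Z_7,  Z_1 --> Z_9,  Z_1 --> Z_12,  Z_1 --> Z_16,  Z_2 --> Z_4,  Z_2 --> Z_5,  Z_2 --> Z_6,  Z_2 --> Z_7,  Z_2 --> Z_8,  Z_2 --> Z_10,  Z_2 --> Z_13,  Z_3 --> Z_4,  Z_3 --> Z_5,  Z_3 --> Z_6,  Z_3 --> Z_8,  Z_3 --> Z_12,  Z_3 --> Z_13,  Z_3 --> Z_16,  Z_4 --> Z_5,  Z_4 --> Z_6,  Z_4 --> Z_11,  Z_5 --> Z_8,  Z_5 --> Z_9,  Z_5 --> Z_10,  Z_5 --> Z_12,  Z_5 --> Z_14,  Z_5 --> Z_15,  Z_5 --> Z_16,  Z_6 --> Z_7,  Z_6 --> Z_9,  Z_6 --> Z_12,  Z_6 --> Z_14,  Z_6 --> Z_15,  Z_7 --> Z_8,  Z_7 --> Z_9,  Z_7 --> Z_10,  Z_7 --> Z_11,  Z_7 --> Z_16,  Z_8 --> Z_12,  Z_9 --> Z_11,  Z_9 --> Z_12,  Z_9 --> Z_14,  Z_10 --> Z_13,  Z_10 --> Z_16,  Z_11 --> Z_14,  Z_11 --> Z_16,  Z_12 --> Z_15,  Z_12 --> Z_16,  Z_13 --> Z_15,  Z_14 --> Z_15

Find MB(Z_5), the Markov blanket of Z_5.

{Z_1, Z_2, Z_3, Z_4, Z_6, Z_7, Z_8, Z_9, Z_10, Z_11, Z_12, Z_13, Z_14, Z_15, Z_16}

Recall MB(v) = parents ∪ children ∪ spouses, where spouses are the other parents of v's children.
Z_5's parents: Z_2, Z_3, Z_4.
Children of Z_5: Z_8, Z_9, Z_10, Z_12, Z_14, Z_15, Z_16.
Other parents of Z_5's children:
  parents(Z_8) \ {Z_5} = {Z_2, Z_3, Z_7}.
  parents(Z_9) \ {Z_5} = {Z_1, Z_6, Z_7}.
  parents(Z_10) \ {Z_5} = {Z_2, Z_7}.
  parents(Z_12) \ {Z_5} = {Z_1, Z_3, Z_6, Z_8, Z_9}.
  Z_14 also has parents Z_6, Z_9, Z_11.
  Z_15's other parents are Z_6, Z_12, Z_13, Z_14.
  parents(Z_16) \ {Z_5} = {Z_1, Z_3, Z_7, Z_10, Z_11, Z_12}.
Taking the union gives {Z_1, Z_2, Z_3, Z_4, Z_6, Z_7, Z_8, Z_9, Z_10, Z_11, Z_12, Z_13, Z_14, Z_15, Z_16}.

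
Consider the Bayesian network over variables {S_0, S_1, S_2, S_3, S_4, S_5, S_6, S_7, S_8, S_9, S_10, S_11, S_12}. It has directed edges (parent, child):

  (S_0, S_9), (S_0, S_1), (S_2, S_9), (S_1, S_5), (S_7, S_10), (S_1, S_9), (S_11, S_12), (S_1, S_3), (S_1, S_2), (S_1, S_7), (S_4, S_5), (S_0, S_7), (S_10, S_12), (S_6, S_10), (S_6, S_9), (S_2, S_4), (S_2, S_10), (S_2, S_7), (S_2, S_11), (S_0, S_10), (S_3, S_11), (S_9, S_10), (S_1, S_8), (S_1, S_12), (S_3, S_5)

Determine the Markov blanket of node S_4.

{S_1, S_2, S_3, S_5}

Recall MB(v) = parents ∪ children ∪ spouses, where spouses are the other parents of v's children.
Pa(S_4) = {S_2}.
S_4's children: S_5.
Other parents of S_4's children:
  S_5: S_1, S_3
Union: {S_2} ∪ {S_5} ∪ {S_1, S_3} = {S_1, S_2, S_3, S_5}.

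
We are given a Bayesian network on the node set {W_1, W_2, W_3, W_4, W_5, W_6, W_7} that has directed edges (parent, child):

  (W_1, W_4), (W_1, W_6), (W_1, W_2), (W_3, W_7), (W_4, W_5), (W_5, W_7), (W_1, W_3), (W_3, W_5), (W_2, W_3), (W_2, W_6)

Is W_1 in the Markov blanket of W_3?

W_1 is a parent of W_3.
So W_1 ∈ MB(W_3).

Yes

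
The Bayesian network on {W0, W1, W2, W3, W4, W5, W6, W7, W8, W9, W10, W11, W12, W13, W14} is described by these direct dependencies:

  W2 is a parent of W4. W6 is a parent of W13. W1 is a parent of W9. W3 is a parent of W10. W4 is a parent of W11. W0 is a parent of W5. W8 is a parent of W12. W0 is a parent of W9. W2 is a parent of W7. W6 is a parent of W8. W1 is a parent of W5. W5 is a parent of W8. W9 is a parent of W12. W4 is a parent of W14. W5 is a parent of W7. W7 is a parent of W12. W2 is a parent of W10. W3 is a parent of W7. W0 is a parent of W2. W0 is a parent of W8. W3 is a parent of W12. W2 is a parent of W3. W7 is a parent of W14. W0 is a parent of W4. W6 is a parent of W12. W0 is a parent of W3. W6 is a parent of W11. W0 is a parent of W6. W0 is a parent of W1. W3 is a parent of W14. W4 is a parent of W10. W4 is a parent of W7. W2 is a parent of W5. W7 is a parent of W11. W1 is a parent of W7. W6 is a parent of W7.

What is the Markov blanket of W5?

{W0, W1, W2, W3, W4, W6, W7, W8}

A node's Markov blanket = Pa ∪ Ch ∪ (parents of Ch other than the node itself).
W5's parents: W0, W1, W2.
W5's children: W7, W8.
Other parents of W5's children:
  W7's other parents are W1, W2, W3, W4, W6.
  W8 also has parents W0, W6.
Taking the union gives {W0, W1, W2, W3, W4, W6, W7, W8}.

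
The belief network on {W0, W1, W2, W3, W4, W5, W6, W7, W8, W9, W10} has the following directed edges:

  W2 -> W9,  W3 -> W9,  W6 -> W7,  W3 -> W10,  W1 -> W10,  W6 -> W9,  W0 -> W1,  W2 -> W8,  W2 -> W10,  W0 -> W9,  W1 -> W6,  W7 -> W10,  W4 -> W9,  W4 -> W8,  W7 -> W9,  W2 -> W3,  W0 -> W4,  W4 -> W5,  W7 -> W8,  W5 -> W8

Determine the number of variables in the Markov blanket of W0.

7

A node's Markov blanket = Pa ∪ Ch ∪ (parents of Ch other than the node itself).
Parents of W0: none.
W0 has children W1, W4, W9.
For each child, the remaining parents (spouses of W0):
  W1: —
  W4: —
  W9: W2, W3, W4, W6, W7
MB(W0) = {W1, W2, W3, W4, W6, W7, W9}, which has 7 nodes.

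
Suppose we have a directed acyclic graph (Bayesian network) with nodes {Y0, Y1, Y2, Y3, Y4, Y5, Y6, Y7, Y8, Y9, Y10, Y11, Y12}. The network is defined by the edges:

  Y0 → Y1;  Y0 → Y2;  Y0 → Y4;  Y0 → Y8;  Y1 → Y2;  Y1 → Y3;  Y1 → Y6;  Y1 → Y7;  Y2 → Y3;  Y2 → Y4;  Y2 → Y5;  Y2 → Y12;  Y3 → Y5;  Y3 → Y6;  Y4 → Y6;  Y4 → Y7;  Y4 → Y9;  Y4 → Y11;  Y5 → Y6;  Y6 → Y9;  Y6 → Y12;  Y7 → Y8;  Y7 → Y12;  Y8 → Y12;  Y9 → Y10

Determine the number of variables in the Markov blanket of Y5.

5

By definition, MB(Y5) is built from Y5's parents, Y5's children, and the co-parents of Y5.
Y5's parents: Y2, Y3.
Y5's children: Y6.
Co-parents of Y5 (other parents of its children):
  Y6 also has parents Y1, Y3, Y4.
MB(Y5) = {Y1, Y2, Y3, Y4, Y6}, which has 5 nodes.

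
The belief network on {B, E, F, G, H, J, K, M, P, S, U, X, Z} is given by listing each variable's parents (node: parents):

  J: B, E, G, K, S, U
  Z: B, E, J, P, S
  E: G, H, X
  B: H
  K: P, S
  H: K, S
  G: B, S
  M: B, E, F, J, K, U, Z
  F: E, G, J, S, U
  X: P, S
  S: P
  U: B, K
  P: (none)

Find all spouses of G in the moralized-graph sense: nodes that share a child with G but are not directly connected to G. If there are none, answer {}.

{H, K, U, X}

Children of G: E, F, J.
  E: H, X
  J: B, E, K, S, U
  F: E, J, S, U
Excluding nodes already adjacent to G (B, E, F, J, S), the co-parent-only contribution is {H, K, U, X}.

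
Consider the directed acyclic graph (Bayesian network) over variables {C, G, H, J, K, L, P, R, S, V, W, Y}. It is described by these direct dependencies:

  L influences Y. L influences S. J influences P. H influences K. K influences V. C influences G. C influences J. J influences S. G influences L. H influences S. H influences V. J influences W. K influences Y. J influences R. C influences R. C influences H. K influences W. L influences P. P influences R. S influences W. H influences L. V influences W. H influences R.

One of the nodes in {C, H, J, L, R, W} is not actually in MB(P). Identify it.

W

P has parents J, L.
P has child R.
Co-parents of P (other parents of its children):
  R's other parents are C, H, J.
MB(P) = {C, H, J, L, R}.
W is neither a parent, child, nor co-parent of P, so it does not belong.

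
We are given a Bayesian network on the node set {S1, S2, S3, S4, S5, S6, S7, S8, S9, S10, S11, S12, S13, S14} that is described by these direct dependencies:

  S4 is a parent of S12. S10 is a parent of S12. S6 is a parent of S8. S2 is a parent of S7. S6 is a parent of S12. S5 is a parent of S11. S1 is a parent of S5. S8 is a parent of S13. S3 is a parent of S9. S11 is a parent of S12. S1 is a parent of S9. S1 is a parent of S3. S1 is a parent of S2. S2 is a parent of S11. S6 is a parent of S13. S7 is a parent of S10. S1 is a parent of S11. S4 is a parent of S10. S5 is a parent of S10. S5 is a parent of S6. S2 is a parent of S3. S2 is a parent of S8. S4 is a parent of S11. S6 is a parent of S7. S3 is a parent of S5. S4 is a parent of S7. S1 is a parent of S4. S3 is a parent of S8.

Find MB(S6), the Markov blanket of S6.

{S2, S3, S4, S5, S7, S8, S10, S11, S12, S13}

The Markov blanket of a node is its parents, its children, and the other parents of its children.
S6's children: S7, S8, S12, S13.
Parents of S6: S5.
Parents of each child, excluding S6:
  parents(S7) \ {S6} = {S2, S4}.
  parents(S8) \ {S6} = {S2, S3}.
  S12's other parents are S4, S10, S11.
  parents(S13) \ {S6} = {S8}.
Union: {S5} ∪ {S7, S8, S12, S13} ∪ {S2, S3, S4, S8, S10, S11} = {S2, S3, S4, S5, S7, S8, S10, S11, S12, S13}.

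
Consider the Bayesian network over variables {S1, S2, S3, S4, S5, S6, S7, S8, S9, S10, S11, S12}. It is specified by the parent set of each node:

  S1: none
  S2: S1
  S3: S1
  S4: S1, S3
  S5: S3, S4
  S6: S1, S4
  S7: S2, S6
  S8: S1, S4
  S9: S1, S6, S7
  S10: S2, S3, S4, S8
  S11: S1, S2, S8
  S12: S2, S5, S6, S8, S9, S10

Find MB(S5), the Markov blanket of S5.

{S2, S3, S4, S6, S8, S9, S10, S12}

By definition, MB(S5) is built from S5's parents, S5's children, and the co-parents of S5.
Parents of S5: S3, S4.
Children of S5: S12.
Co-parents of S5 (other parents of its children):
  S12's other parents are S2, S6, S8, S9, S10.
So the Markov blanket of S5 is {S2, S3, S4, S6, S8, S9, S10, S12}.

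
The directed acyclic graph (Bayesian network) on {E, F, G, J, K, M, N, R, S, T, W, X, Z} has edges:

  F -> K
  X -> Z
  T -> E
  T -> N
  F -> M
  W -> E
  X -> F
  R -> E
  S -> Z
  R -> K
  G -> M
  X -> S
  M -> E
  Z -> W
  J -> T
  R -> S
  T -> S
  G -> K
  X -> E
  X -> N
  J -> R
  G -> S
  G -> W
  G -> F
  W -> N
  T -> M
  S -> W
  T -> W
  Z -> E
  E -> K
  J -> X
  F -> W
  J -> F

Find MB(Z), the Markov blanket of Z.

{E, F, G, M, R, S, T, W, X}

Children of Z: E, W.
Z's parents: S, X.
Parents of each child, excluding Z:
  W: F, G, S, T
  E: M, R, T, W, X
MB(Z) = {E, F, G, M, R, S, T, W, X}.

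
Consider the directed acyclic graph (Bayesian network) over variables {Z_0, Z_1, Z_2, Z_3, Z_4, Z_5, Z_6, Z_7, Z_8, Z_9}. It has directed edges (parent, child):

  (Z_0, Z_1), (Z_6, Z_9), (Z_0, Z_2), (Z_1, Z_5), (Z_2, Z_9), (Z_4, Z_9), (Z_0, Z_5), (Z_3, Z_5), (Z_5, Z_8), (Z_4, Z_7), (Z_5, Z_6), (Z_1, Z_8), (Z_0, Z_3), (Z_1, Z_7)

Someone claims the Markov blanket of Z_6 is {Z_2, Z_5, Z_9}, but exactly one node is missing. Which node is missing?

Recall MB(v) = parents ∪ children ∪ spouses, where spouses are the other parents of v's children.
Ch(Z_6) = {Z_9}.
Pa(Z_6) = {Z_5}.
Co-parents of Z_6 (other parents of its children):
  Z_9: Z_2, Z_4
MB(Z_6) = {Z_2, Z_4, Z_5, Z_9}.
Comparing with the claimed set, Z_4 is missing.

Z_4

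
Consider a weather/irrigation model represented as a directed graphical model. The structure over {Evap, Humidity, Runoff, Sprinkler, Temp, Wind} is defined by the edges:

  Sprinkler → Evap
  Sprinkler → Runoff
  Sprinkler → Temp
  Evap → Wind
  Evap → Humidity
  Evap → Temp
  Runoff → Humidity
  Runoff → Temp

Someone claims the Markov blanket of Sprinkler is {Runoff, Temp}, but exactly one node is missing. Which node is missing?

Evap

Ch(Sprinkler) = {Evap, Runoff, Temp}.
Sprinkler's parents: none.
Other parents of Sprinkler's children:
  Evap has no other parent.
  Runoff: no additional parents.
  Temp's other parents are Evap, Runoff.
MB(Sprinkler) = {Evap, Runoff, Temp}.
Comparing with the claimed set, Evap is missing.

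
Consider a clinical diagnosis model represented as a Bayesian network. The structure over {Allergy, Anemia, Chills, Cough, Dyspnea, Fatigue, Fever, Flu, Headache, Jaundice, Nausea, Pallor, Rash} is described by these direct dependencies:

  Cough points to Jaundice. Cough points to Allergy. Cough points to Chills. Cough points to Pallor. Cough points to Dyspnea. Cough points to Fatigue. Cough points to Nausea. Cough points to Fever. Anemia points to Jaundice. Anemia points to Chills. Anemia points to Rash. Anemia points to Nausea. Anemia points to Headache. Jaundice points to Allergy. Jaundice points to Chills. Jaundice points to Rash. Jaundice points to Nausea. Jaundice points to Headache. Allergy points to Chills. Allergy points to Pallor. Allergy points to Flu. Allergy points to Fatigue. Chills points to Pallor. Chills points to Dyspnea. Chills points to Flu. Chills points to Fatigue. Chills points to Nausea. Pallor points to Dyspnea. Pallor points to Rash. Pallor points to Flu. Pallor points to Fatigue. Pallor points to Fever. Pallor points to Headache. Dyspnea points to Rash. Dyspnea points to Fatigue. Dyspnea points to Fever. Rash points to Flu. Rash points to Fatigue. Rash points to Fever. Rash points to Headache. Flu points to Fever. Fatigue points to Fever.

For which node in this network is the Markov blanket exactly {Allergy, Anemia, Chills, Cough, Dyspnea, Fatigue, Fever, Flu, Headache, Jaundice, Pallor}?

The target node must have every member of {Allergy, Anemia, Chills, Cough, Dyspnea, Fatigue, Fever, Flu, Headache, Jaundice, Pallor} as a parent, child, or co-parent, and no others.
Parents of Rash: Anemia, Dyspnea, Jaundice, Pallor; children: Fatigue, Fever, Flu, Headache; co-parents: Allergy, Anemia, Chills, Cough, Dyspnea, Fatigue, Flu, Jaundice, Pallor.
These exactly cover the given set, so the node is Rash.

Rash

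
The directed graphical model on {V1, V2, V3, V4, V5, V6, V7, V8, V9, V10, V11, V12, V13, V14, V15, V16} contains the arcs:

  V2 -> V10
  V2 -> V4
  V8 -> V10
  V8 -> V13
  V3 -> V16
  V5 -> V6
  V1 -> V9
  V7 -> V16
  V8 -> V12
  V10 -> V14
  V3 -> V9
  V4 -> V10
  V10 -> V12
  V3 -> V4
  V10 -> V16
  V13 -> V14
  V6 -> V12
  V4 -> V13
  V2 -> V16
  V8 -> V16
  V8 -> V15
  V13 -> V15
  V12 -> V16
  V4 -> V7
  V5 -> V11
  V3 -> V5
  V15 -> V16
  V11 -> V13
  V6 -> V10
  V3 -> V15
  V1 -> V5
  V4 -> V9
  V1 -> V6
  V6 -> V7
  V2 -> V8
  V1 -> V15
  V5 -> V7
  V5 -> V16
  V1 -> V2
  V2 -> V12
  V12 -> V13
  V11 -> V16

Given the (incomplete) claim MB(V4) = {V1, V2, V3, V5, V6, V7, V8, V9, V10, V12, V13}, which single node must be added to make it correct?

V4 has parents V2, V3.
V4 has children V7, V9, V10, V13.
For each child, the remaining parents (spouses of V4):
  parents(V7) \ {V4} = {V5, V6}.
  V9 also has parents V1, V3.
  V10 also has parents V2, V6, V8.
  V13 also has parents V8, V11, V12.
MB(V4) = {V1, V2, V3, V5, V6, V7, V8, V9, V10, V11, V12, V13}.
Comparing with the claimed set, V11 is missing.

V11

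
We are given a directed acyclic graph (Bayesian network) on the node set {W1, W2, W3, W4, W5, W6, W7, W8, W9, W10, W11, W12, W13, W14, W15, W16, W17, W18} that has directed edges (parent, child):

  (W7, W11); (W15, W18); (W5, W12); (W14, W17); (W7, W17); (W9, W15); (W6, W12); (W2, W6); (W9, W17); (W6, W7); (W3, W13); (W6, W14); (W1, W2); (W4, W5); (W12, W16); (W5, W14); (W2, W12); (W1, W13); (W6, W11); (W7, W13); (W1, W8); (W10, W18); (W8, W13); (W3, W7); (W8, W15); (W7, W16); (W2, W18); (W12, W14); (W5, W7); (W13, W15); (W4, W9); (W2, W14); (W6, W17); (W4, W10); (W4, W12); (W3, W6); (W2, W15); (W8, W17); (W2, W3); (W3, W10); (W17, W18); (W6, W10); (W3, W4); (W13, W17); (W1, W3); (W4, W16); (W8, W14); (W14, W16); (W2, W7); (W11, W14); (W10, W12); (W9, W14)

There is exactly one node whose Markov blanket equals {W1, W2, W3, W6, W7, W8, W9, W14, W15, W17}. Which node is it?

W13

The target node must have every member of {W1, W2, W3, W6, W7, W8, W9, W14, W15, W17} as a parent, child, or co-parent, and no others.
Parents of W13: W1, W3, W7, W8; children: W15, W17; co-parents: W2, W6, W7, W8, W9, W14.
These exactly cover the given set, so the node is W13.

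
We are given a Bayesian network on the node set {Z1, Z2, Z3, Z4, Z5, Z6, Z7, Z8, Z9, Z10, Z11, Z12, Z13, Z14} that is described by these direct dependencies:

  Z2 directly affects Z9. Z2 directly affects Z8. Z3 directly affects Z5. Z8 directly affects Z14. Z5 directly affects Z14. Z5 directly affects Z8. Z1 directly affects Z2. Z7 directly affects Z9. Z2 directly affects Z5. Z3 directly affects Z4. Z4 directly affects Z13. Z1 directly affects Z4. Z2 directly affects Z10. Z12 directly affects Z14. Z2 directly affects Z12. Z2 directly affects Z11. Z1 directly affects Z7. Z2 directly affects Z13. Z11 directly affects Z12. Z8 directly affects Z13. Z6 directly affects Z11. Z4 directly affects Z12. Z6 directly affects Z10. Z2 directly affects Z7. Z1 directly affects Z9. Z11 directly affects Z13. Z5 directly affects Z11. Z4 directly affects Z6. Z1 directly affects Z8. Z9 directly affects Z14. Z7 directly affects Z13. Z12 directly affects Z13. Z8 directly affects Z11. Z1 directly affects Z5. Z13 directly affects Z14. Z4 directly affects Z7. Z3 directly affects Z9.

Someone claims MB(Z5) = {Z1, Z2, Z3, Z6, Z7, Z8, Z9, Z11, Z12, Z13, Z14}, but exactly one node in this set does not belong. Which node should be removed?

Z7

By definition, MB(Z5) is built from Z5's parents, Z5's children, and the co-parents of Z5.
Pa(Z5) = {Z1, Z2, Z3}.
Z5's children: Z8, Z11, Z14.
Other parents of Z5's children:
  Z8: Z1, Z2
  Z11: Z2, Z6, Z8
  Z14: Z8, Z9, Z12, Z13
MB(Z5) = {Z1, Z2, Z3, Z6, Z8, Z9, Z11, Z12, Z13, Z14}.
Z7 is neither a parent, child, nor co-parent of Z5, so it does not belong.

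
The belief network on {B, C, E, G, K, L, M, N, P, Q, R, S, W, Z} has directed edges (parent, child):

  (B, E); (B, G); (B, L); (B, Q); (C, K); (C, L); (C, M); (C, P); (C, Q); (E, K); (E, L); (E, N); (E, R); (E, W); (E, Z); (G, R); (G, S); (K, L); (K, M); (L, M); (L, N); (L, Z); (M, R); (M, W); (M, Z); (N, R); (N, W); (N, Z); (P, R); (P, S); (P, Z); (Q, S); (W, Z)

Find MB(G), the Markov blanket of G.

{B, E, M, N, P, Q, R, S}

Recall MB(v) = parents ∪ children ∪ spouses, where spouses are the other parents of v's children.
Ch(G) = {R, S}.
Pa(G) = {B}.
Co-parents of G (other parents of its children):
  parents(R) \ {G} = {E, M, N, P}.
  parents(S) \ {G} = {P, Q}.
Taking the union gives {B, E, M, N, P, Q, R, S}.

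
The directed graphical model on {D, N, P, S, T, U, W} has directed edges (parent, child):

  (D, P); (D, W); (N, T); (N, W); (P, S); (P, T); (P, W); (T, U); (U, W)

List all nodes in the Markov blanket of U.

U's parents: T.
Ch(U) = {W}.
Parents of each child, excluding U:
  W also has parents D, N, P.
Taking the union gives {D, N, P, T, W}.

{D, N, P, T, W}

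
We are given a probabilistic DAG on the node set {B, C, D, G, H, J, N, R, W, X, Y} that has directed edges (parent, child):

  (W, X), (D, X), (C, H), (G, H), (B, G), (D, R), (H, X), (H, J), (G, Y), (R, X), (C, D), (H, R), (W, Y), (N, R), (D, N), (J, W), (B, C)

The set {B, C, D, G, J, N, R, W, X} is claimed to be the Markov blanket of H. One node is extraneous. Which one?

B

By definition, MB(H) is built from H's parents, H's children, and the co-parents of H.
Parents of H: C, G.
Children of H: J, R, X.
For each child, the remaining parents (spouses of H):
  J: —
  R: D, N
  X: D, R, W
MB(H) = {C, D, G, J, N, R, W, X}.
B is neither a parent, child, nor co-parent of H, so it does not belong.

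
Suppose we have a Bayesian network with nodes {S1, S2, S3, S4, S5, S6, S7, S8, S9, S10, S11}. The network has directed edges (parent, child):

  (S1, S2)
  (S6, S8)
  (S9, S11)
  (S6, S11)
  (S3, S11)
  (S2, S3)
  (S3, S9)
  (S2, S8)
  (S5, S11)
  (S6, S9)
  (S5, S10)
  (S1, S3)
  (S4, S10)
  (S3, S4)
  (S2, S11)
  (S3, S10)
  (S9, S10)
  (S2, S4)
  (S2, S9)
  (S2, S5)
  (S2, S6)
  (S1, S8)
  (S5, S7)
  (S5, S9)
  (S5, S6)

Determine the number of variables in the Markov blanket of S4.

5

S4's parents: S2, S3.
S4 has child S10.
Co-parents of S4 (other parents of its children):
  S10 also has parents S3, S5, S9.
MB(S4) = {S2, S3, S5, S9, S10}, which has 5 nodes.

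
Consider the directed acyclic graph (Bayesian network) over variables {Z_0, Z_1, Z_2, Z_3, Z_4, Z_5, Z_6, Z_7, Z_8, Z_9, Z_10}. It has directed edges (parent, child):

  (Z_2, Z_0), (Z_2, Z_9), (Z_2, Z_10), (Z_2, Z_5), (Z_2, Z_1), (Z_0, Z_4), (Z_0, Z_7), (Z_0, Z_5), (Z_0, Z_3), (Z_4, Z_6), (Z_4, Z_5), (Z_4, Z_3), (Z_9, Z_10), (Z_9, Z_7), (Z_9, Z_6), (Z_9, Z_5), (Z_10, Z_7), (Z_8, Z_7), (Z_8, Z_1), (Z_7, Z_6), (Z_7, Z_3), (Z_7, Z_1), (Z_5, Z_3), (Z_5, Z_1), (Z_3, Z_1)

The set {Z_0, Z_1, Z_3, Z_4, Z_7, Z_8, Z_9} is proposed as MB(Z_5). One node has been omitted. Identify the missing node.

Recall MB(v) = parents ∪ children ∪ spouses, where spouses are the other parents of v's children.
Z_5's parents: Z_0, Z_2, Z_4, Z_9.
Z_5's children: Z_1, Z_3.
For each child, the remaining parents (spouses of Z_5):
  Z_3 also has parents Z_0, Z_4, Z_7.
  Z_1's other parents are Z_2, Z_3, Z_7, Z_8.
MB(Z_5) = {Z_0, Z_1, Z_2, Z_3, Z_4, Z_7, Z_8, Z_9}.
Comparing with the claimed set, Z_2 is missing.

Z_2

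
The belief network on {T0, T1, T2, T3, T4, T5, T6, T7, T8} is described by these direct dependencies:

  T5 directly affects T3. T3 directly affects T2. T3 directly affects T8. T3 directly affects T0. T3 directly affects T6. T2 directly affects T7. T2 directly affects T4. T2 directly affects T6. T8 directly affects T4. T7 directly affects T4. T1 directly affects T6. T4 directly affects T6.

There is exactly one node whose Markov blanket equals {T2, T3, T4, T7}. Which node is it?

T8

The target node must have every member of {T2, T3, T4, T7} as a parent, child, or co-parent, and no others.
Parents of T8: T3; children: T4; co-parents: T2, T7.
These exactly cover the given set, so the node is T8.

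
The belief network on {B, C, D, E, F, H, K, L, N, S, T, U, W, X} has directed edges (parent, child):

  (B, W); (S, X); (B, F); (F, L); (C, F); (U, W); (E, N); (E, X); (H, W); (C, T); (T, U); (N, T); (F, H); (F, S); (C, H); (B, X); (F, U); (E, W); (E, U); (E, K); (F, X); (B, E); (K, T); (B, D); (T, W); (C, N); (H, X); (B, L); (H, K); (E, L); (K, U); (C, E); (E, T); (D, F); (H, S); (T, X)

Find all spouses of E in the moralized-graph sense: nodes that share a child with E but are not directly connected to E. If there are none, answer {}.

{F, H, S}

Children of E: K, L, N, T, U, W, X.
  K also has parent H.
  parents(L) \ {E} = {B, F}.
  parents(N) \ {E} = {C}.
  T also has parents C, K, N.
  parents(U) \ {E} = {F, K, T}.
  parents(W) \ {E} = {B, H, T, U}.
  X also has parents B, F, H, S, T.
Excluding nodes already adjacent to E (B, C, K, L, N, T, U, W, X), the co-parent-only contribution is {F, H, S}.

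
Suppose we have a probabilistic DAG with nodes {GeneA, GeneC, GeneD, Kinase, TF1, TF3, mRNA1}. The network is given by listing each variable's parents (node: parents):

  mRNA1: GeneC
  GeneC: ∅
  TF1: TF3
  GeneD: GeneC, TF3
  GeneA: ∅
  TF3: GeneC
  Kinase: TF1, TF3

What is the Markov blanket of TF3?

TF3's parents: GeneC.
Children of TF3: GeneD, Kinase, TF1.
Parents of each child, excluding TF3:
  parents(GeneD) \ {TF3} = {GeneC}.
  TF1 has no other parent.
  Kinase's other parent is TF1.
So the Markov blanket of TF3 is {GeneC, GeneD, Kinase, TF1}.

{GeneC, GeneD, Kinase, TF1}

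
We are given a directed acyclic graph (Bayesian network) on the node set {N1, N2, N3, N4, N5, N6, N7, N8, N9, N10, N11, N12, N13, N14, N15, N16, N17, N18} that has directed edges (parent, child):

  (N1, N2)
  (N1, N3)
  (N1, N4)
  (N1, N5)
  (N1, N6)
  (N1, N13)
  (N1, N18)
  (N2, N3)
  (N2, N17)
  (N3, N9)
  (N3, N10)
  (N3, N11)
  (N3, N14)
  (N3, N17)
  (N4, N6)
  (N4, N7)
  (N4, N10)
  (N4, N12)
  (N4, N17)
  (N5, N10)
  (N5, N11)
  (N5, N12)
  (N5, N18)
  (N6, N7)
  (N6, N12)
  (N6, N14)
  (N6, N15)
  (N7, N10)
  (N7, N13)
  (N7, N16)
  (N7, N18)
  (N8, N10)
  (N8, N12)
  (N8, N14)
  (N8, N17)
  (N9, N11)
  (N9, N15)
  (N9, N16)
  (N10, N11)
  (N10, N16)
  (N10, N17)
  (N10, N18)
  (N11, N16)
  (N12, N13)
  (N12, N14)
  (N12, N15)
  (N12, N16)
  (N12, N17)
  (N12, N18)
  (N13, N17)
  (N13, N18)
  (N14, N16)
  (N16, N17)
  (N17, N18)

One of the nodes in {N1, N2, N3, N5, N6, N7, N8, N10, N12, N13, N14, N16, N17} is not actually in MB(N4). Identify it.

N14

Pa(N4) = {N1}.
Children of N4: N6, N7, N10, N12, N17.
Parents of each child, excluding N4:
  N6 also has parent N1.
  N7 also has parent N6.
  N10 also has parents N3, N5, N7, N8.
  parents(N12) \ {N4} = {N5, N6, N8}.
  N17's other parents are N2, N3, N8, N10, N12, N13, N16.
MB(N4) = {N1, N2, N3, N5, N6, N7, N8, N10, N12, N13, N16, N17}.
N14 is neither a parent, child, nor co-parent of N4, so it does not belong.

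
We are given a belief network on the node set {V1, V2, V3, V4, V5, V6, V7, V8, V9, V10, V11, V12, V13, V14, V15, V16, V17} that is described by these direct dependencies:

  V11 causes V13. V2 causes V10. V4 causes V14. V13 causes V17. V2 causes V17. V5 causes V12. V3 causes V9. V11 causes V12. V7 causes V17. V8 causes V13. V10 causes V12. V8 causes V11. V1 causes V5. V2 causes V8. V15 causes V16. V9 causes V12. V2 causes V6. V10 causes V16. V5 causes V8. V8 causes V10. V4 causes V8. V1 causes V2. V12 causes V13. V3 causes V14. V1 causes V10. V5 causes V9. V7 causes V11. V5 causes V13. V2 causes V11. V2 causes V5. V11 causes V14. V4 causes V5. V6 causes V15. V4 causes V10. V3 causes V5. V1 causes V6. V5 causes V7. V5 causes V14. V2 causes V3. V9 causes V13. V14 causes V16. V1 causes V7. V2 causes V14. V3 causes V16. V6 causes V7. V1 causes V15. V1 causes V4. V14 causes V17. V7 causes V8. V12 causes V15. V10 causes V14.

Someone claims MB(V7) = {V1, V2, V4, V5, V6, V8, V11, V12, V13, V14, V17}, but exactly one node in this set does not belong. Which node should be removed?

The Markov blanket of a node is its parents, its children, and the other parents of its children.
Ch(V7) = {V8, V11, V17}.
V7's parents: V1, V5, V6.
Other parents of V7's children:
  parents(V8) \ {V7} = {V2, V4, V5}.
  parents(V11) \ {V7} = {V2, V8}.
  V17's other parents are V2, V13, V14.
MB(V7) = {V1, V2, V4, V5, V6, V8, V11, V13, V14, V17}.
V12 is neither a parent, child, nor co-parent of V7, so it does not belong.

V12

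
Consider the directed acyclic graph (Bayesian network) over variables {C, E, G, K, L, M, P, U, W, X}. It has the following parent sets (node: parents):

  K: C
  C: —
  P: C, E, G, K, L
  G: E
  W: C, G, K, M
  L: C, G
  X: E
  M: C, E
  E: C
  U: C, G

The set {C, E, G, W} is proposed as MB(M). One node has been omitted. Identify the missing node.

The Markov blanket of a node is its parents, its children, and the other parents of its children.
Parents of M: C, E.
M's children: W.
For each child, the remaining parents (spouses of M):
  W's other parents are C, G, K.
MB(M) = {C, E, G, K, W}.
Comparing with the claimed set, K is missing.

K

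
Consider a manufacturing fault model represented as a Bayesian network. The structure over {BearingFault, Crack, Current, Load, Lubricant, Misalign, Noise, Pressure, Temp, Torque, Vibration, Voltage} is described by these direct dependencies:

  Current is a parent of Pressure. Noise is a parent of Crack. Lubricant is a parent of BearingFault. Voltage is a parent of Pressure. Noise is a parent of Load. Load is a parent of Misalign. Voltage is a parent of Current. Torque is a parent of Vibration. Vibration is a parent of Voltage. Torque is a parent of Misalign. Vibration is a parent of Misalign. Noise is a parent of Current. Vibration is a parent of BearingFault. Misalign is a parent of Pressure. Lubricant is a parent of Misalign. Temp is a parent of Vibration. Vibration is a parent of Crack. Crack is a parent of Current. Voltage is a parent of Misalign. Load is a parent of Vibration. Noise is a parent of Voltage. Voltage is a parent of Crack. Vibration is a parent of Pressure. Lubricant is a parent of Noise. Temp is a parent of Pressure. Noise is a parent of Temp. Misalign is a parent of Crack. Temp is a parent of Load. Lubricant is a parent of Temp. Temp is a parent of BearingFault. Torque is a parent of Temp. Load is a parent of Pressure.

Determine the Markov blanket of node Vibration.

Recall MB(v) = parents ∪ children ∪ spouses, where spouses are the other parents of v's children.
Pa(Vibration) = {Load, Temp, Torque}.
Ch(Vibration) = {BearingFault, Crack, Misalign, Pressure, Voltage}.
Parents of each child, excluding Vibration:
  parents(Voltage) \ {Vibration} = {Noise}.
  BearingFault also has parents Lubricant, Temp.
  parents(Misalign) \ {Vibration} = {Load, Lubricant, Torque, Voltage}.
  Crack's other parents are Misalign, Noise, Voltage.
  Pressure also has parents Current, Load, Misalign, Temp, Voltage.
Taking the union gives {BearingFault, Crack, Current, Load, Lubricant, Misalign, Noise, Pressure, Temp, Torque, Voltage}.

{BearingFault, Crack, Current, Load, Lubricant, Misalign, Noise, Pressure, Temp, Torque, Voltage}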